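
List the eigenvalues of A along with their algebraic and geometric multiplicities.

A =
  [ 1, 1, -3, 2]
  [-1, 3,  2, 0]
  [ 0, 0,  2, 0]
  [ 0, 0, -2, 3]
λ = 2: alg = 3, geom = 1; λ = 3: alg = 1, geom = 1

Step 1 — factor the characteristic polynomial to read off the algebraic multiplicities:
  χ_A(x) = (x - 3)*(x - 2)^3

Step 2 — compute geometric multiplicities via the rank-nullity identity g(λ) = n − rank(A − λI):
  rank(A − (2)·I) = 3, so dim ker(A − (2)·I) = n − 3 = 1
  rank(A − (3)·I) = 3, so dim ker(A − (3)·I) = n − 3 = 1

Summary:
  λ = 2: algebraic multiplicity = 3, geometric multiplicity = 1
  λ = 3: algebraic multiplicity = 1, geometric multiplicity = 1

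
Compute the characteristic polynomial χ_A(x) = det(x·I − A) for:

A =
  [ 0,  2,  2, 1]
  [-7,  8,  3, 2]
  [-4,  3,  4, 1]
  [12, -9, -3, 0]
x^4 - 12*x^3 + 54*x^2 - 108*x + 81

Expanding det(x·I − A) (e.g. by cofactor expansion or by noting that A is similar to its Jordan form J, which has the same characteristic polynomial as A) gives
  χ_A(x) = x^4 - 12*x^3 + 54*x^2 - 108*x + 81
which factors as (x - 3)^4. The eigenvalues (with algebraic multiplicities) are λ = 3 with multiplicity 4.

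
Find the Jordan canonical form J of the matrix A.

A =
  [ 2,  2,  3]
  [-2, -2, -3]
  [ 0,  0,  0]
J_2(0) ⊕ J_1(0)

The characteristic polynomial is
  det(x·I − A) = x^3

Eigenvalues and multiplicities (the geometric multiplicity of λ is n − rank(A − λI), which equals the number of Jordan blocks for λ):
  λ = 0: algebraic multiplicity = 3, geometric multiplicity = 2

Determining the block sizes for each eigenvalue:
  λ = 0: 2 blocks summing to 3 forces exactly one block of size 2 and the rest size 1 → block sizes [2, 1]

Assembling the blocks gives a Jordan form
J =
  [0, 1, 0]
  [0, 0, 0]
  [0, 0, 0]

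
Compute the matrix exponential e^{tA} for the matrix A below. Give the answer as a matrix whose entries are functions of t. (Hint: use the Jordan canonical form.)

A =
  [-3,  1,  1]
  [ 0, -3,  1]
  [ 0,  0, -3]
e^{tA} =
  [exp(-3*t), t*exp(-3*t), t^2*exp(-3*t)/2 + t*exp(-3*t)]
  [0, exp(-3*t), t*exp(-3*t)]
  [0, 0, exp(-3*t)]

Strategy: write A = P · J · P⁻¹ where J is a Jordan canonical form, so e^{tA} = P · e^{tJ} · P⁻¹, and e^{tJ} can be computed block-by-block.

A has Jordan form
J =
  [-3,  1,  0]
  [ 0, -3,  1]
  [ 0,  0, -3]
(up to reordering of blocks).

Per-block formulas:
  For a 3×3 Jordan block J_3(-3): exp(t · J_3(-3)) = e^(-3t)·(I + t·N + (t^2/2)·N^2), where N is the 3×3 nilpotent shift.

After assembling e^{tJ} and conjugating by P, we get:

e^{tA} =
  [exp(-3*t), t*exp(-3*t), t^2*exp(-3*t)/2 + t*exp(-3*t)]
  [0, exp(-3*t), t*exp(-3*t)]
  [0, 0, exp(-3*t)]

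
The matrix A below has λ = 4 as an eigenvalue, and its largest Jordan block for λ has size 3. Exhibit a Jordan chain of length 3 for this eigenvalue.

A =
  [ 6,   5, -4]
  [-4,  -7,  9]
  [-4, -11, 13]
A Jordan chain for λ = 4 of length 3:
v_1 = (-1, 2, 2)ᵀ
v_2 = (5, -11, -11)ᵀ
v_3 = (0, 1, 0)ᵀ

Let N = A − (4)·I. We want v_3 with N^3 v_3 = 0 but N^2 v_3 ≠ 0; then v_{j-1} := N · v_j for j = 3, …, 2.

Pick v_3 = (0, 1, 0)ᵀ.
Then v_2 = N · v_3 = (5, -11, -11)ᵀ.
Then v_1 = N · v_2 = (-1, 2, 2)ᵀ.

Sanity check: (A − (4)·I) v_1 = (0, 0, 0)ᵀ = 0. ✓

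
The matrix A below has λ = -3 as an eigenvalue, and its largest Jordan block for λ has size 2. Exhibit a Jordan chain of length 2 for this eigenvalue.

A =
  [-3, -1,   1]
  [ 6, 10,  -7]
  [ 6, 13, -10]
A Jordan chain for λ = -3 of length 2:
v_1 = (1, -1, -1)ᵀ
v_2 = (2, -1, 0)ᵀ

Let N = A − (-3)·I. We want v_2 with N^2 v_2 = 0 but N^1 v_2 ≠ 0; then v_{j-1} := N · v_j for j = 2, …, 2.

Pick v_2 = (2, -1, 0)ᵀ.
Then v_1 = N · v_2 = (1, -1, -1)ᵀ.

Sanity check: (A − (-3)·I) v_1 = (0, 0, 0)ᵀ = 0. ✓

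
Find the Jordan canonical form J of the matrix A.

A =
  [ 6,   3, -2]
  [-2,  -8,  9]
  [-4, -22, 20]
J_3(6)

The characteristic polynomial is
  det(x·I − A) = x^3 - 18*x^2 + 108*x - 216 = (x - 6)^3

Eigenvalues and multiplicities (the geometric multiplicity of λ is n − rank(A − λI), which equals the number of Jordan blocks for λ):
  λ = 6: algebraic multiplicity = 3, geometric multiplicity = 1

Determining the block sizes for each eigenvalue:
  λ = 6: one block (gm = 1), so the single block has size am = 3 → block sizes [3]

Assembling the blocks gives a Jordan form
J =
  [6, 1, 0]
  [0, 6, 1]
  [0, 0, 6]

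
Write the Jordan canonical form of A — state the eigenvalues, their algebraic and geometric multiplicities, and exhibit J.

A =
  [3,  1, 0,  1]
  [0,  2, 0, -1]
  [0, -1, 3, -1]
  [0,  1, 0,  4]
J_2(3) ⊕ J_1(3) ⊕ J_1(3)

The characteristic polynomial is
  det(x·I − A) = x^4 - 12*x^3 + 54*x^2 - 108*x + 81 = (x - 3)^4

Eigenvalues and multiplicities (the geometric multiplicity of λ is n − rank(A − λI), which equals the number of Jordan blocks for λ):
  λ = 3: algebraic multiplicity = 4, geometric multiplicity = 3

Determining the block sizes for each eigenvalue:
  λ = 3: 3 blocks summing to 4 forces exactly one block of size 2 and the rest size 1 → block sizes [2, 1, 1]

Assembling the blocks gives a Jordan form
J =
  [3, 1, 0, 0]
  [0, 3, 0, 0]
  [0, 0, 3, 0]
  [0, 0, 0, 3]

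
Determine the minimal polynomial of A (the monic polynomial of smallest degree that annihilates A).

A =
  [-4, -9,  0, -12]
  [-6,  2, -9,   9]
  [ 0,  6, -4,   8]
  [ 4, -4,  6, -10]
x^3 + 12*x^2 + 48*x + 64

The characteristic polynomial is χ_A(x) = (x + 4)^4, so the eigenvalues are known. The minimal polynomial is
  m_A(x) = Π_λ (x − λ)^{k_λ}
where k_λ is the size of the *largest* Jordan block for λ (equivalently, the smallest k with (A − λI)^k v = 0 for every generalised eigenvector v of λ).

  λ = -4: largest Jordan block has size 3, contributing (x + 4)^3

So m_A(x) = (x + 4)^3 = x^3 + 12*x^2 + 48*x + 64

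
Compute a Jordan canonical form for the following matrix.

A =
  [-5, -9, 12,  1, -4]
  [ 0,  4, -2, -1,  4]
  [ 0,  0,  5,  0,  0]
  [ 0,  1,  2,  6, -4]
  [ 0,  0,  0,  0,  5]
J_1(-5) ⊕ J_2(5) ⊕ J_1(5) ⊕ J_1(5)

The characteristic polynomial is
  det(x·I − A) = x^5 - 15*x^4 + 50*x^3 + 250*x^2 - 1875*x + 3125 = (x - 5)^4*(x + 5)

Eigenvalues and multiplicities (the geometric multiplicity of λ is n − rank(A − λI), which equals the number of Jordan blocks for λ):
  λ = -5: algebraic multiplicity = 1, geometric multiplicity = 1
  λ = 5: algebraic multiplicity = 4, geometric multiplicity = 3

Determining the block sizes for each eigenvalue:
  λ = -5: one block (gm = 1), so the single block has size am = 1 → block sizes [1]
  λ = 5: 3 blocks summing to 4 forces exactly one block of size 2 and the rest size 1 → block sizes [2, 1, 1]

Assembling the blocks gives a Jordan form
J =
  [-5, 0, 0, 0, 0]
  [ 0, 5, 1, 0, 0]
  [ 0, 0, 5, 0, 0]
  [ 0, 0, 0, 5, 0]
  [ 0, 0, 0, 0, 5]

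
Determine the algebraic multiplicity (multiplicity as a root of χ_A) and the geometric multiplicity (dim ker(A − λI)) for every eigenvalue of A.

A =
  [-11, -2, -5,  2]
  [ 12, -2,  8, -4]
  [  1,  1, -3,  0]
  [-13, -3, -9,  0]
λ = -4: alg = 4, geom = 2

Step 1 — factor the characteristic polynomial to read off the algebraic multiplicities:
  χ_A(x) = (x + 4)^4

Step 2 — compute geometric multiplicities via the rank-nullity identity g(λ) = n − rank(A − λI):
  rank(A − (-4)·I) = 2, so dim ker(A − (-4)·I) = n − 2 = 2

Summary:
  λ = -4: algebraic multiplicity = 4, geometric multiplicity = 2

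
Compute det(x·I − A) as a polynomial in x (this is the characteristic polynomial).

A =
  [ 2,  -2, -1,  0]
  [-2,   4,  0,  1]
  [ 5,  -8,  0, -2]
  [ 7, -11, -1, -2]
x^4 - 4*x^3 + 6*x^2 - 4*x + 1

Expanding det(x·I − A) (e.g. by cofactor expansion or by noting that A is similar to its Jordan form J, which has the same characteristic polynomial as A) gives
  χ_A(x) = x^4 - 4*x^3 + 6*x^2 - 4*x + 1
which factors as (x - 1)^4. The eigenvalues (with algebraic multiplicities) are λ = 1 with multiplicity 4.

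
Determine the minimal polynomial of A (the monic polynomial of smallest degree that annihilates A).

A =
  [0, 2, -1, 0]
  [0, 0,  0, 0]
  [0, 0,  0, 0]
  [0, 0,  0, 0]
x^2

The characteristic polynomial is χ_A(x) = x^4, so the eigenvalues are known. The minimal polynomial is
  m_A(x) = Π_λ (x − λ)^{k_λ}
where k_λ is the size of the *largest* Jordan block for λ (equivalently, the smallest k with (A − λI)^k v = 0 for every generalised eigenvector v of λ).

  λ = 0: largest Jordan block has size 2, contributing (x − 0)^2

So m_A(x) = x^2 = x^2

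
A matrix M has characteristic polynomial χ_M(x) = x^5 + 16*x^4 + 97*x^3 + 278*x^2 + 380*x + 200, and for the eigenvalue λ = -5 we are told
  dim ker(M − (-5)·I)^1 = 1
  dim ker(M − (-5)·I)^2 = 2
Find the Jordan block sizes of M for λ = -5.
Block sizes for λ = -5: [2]

From the dimensions of kernels of powers, the number of Jordan blocks of size at least j is d_j − d_{j−1} where d_j = dim ker(N^j) (with d_0 = 0). Computing the differences gives [1, 1].
The number of blocks of size exactly k is (#blocks of size ≥ k) − (#blocks of size ≥ k + 1), so the partition is: 1 block(s) of size 2.
In nonincreasing order the block sizes are [2].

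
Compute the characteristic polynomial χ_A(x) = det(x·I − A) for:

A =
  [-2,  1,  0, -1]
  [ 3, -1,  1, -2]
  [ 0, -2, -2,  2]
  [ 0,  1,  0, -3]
x^4 + 8*x^3 + 24*x^2 + 32*x + 16

Expanding det(x·I − A) (e.g. by cofactor expansion or by noting that A is similar to its Jordan form J, which has the same characteristic polynomial as A) gives
  χ_A(x) = x^4 + 8*x^3 + 24*x^2 + 32*x + 16
which factors as (x + 2)^4. The eigenvalues (with algebraic multiplicities) are λ = -2 with multiplicity 4.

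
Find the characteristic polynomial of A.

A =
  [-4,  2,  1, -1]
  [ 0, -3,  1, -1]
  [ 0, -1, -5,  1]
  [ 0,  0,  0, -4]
x^4 + 16*x^3 + 96*x^2 + 256*x + 256

Expanding det(x·I − A) (e.g. by cofactor expansion or by noting that A is similar to its Jordan form J, which has the same characteristic polynomial as A) gives
  χ_A(x) = x^4 + 16*x^3 + 96*x^2 + 256*x + 256
which factors as (x + 4)^4. The eigenvalues (with algebraic multiplicities) are λ = -4 with multiplicity 4.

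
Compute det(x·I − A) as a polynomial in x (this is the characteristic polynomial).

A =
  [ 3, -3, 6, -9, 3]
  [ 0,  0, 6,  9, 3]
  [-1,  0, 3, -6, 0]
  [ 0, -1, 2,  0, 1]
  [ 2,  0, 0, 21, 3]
x^5 - 9*x^4 + 27*x^3 - 27*x^2

Expanding det(x·I − A) (e.g. by cofactor expansion or by noting that A is similar to its Jordan form J, which has the same characteristic polynomial as A) gives
  χ_A(x) = x^5 - 9*x^4 + 27*x^3 - 27*x^2
which factors as x^2*(x - 3)^3. The eigenvalues (with algebraic multiplicities) are λ = 0 with multiplicity 2, λ = 3 with multiplicity 3.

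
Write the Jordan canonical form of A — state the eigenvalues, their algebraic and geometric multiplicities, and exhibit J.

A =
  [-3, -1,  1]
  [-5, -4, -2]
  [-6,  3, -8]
J_3(-5)

The characteristic polynomial is
  det(x·I − A) = x^3 + 15*x^2 + 75*x + 125 = (x + 5)^3

Eigenvalues and multiplicities (the geometric multiplicity of λ is n − rank(A − λI), which equals the number of Jordan blocks for λ):
  λ = -5: algebraic multiplicity = 3, geometric multiplicity = 1

Determining the block sizes for each eigenvalue:
  λ = -5: one block (gm = 1), so the single block has size am = 3 → block sizes [3]

Assembling the blocks gives a Jordan form
J =
  [-5,  1,  0]
  [ 0, -5,  1]
  [ 0,  0, -5]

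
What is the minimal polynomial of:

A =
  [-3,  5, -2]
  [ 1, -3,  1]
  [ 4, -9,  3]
x^3 + 3*x^2 + 3*x + 1

The characteristic polynomial is χ_A(x) = (x + 1)^3, so the eigenvalues are known. The minimal polynomial is
  m_A(x) = Π_λ (x − λ)^{k_λ}
where k_λ is the size of the *largest* Jordan block for λ (equivalently, the smallest k with (A − λI)^k v = 0 for every generalised eigenvector v of λ).

  λ = -1: largest Jordan block has size 3, contributing (x + 1)^3

So m_A(x) = (x + 1)^3 = x^3 + 3*x^2 + 3*x + 1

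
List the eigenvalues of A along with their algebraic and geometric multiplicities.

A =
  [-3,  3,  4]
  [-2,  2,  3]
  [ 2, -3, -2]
λ = -1: alg = 3, geom = 1

Step 1 — factor the characteristic polynomial to read off the algebraic multiplicities:
  χ_A(x) = (x + 1)^3

Step 2 — compute geometric multiplicities via the rank-nullity identity g(λ) = n − rank(A − λI):
  rank(A − (-1)·I) = 2, so dim ker(A − (-1)·I) = n − 2 = 1

Summary:
  λ = -1: algebraic multiplicity = 3, geometric multiplicity = 1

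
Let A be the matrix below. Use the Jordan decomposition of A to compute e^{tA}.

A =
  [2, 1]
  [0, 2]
e^{tA} =
  [exp(2*t), t*exp(2*t)]
  [0, exp(2*t)]

Strategy: write A = P · J · P⁻¹ where J is a Jordan canonical form, so e^{tA} = P · e^{tJ} · P⁻¹, and e^{tJ} can be computed block-by-block.

A has Jordan form
J =
  [2, 1]
  [0, 2]
(up to reordering of blocks).

Per-block formulas:
  For a 2×2 Jordan block J_2(2): exp(t · J_2(2)) = e^(2t)·(I + t·N), where N is the 2×2 nilpotent shift.

After assembling e^{tJ} and conjugating by P, we get:

e^{tA} =
  [exp(2*t), t*exp(2*t)]
  [0, exp(2*t)]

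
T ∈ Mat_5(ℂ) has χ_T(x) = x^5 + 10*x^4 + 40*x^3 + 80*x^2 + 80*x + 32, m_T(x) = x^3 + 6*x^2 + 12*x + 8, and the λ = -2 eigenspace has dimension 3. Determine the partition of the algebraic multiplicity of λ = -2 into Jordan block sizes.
Block sizes for λ = -2: [3, 1, 1]

Step 1 — from the characteristic polynomial, algebraic multiplicity of λ = -2 is 5. From dim ker(T − (-2)·I) = 3, there are exactly 3 Jordan blocks for λ = -2.
Step 2 — from the minimal polynomial, the factor (x + 2)^3 tells us the largest block for λ = -2 has size 3.
Step 3 — with total size 5, 3 blocks, and largest block 3, the block sizes (in nonincreasing order) are [3, 1, 1].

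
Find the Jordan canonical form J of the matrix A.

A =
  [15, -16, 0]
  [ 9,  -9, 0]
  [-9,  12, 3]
J_2(3) ⊕ J_1(3)

The characteristic polynomial is
  det(x·I − A) = x^3 - 9*x^2 + 27*x - 27 = (x - 3)^3

Eigenvalues and multiplicities (the geometric multiplicity of λ is n − rank(A − λI), which equals the number of Jordan blocks for λ):
  λ = 3: algebraic multiplicity = 3, geometric multiplicity = 2

Determining the block sizes for each eigenvalue:
  λ = 3: 2 blocks summing to 3 forces exactly one block of size 2 and the rest size 1 → block sizes [2, 1]

Assembling the blocks gives a Jordan form
J =
  [3, 1, 0]
  [0, 3, 0]
  [0, 0, 3]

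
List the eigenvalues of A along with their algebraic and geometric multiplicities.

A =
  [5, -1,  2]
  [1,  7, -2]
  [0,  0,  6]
λ = 6: alg = 3, geom = 2

Step 1 — factor the characteristic polynomial to read off the algebraic multiplicities:
  χ_A(x) = (x - 6)^3

Step 2 — compute geometric multiplicities via the rank-nullity identity g(λ) = n − rank(A − λI):
  rank(A − (6)·I) = 1, so dim ker(A − (6)·I) = n − 1 = 2

Summary:
  λ = 6: algebraic multiplicity = 3, geometric multiplicity = 2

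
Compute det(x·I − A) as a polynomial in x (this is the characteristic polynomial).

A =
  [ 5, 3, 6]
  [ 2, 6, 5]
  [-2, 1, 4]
x^3 - 15*x^2 + 75*x - 125

Expanding det(x·I − A) (e.g. by cofactor expansion or by noting that A is similar to its Jordan form J, which has the same characteristic polynomial as A) gives
  χ_A(x) = x^3 - 15*x^2 + 75*x - 125
which factors as (x - 5)^3. The eigenvalues (with algebraic multiplicities) are λ = 5 with multiplicity 3.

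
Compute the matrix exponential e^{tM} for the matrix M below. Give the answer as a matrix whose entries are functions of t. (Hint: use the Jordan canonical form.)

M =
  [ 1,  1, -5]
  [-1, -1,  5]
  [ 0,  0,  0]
e^{tM} =
  [t + 1, t, -5*t]
  [-t, 1 - t, 5*t]
  [0, 0, 1]

Strategy: write M = P · J · P⁻¹ where J is a Jordan canonical form, so e^{tM} = P · e^{tJ} · P⁻¹, and e^{tJ} can be computed block-by-block.

M has Jordan form
J =
  [0, 1, 0]
  [0, 0, 0]
  [0, 0, 0]
(up to reordering of blocks).

Per-block formulas:
  For a 2×2 Jordan block J_2(0): exp(t · J_2(0)) = e^(0t)·(I + t·N), where N is the 2×2 nilpotent shift.
  For a 1×1 block at λ = 0: exp(t · [0]) = [e^(0t)].

After assembling e^{tJ} and conjugating by P, we get:

e^{tM} =
  [t + 1, t, -5*t]
  [-t, 1 - t, 5*t]
  [0, 0, 1]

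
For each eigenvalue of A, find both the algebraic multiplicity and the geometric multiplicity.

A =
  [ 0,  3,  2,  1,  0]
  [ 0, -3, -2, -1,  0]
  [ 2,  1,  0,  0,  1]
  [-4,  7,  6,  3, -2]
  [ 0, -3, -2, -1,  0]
λ = 0: alg = 5, geom = 3

Step 1 — factor the characteristic polynomial to read off the algebraic multiplicities:
  χ_A(x) = x^5

Step 2 — compute geometric multiplicities via the rank-nullity identity g(λ) = n − rank(A − λI):
  rank(A − (0)·I) = 2, so dim ker(A − (0)·I) = n − 2 = 3

Summary:
  λ = 0: algebraic multiplicity = 5, geometric multiplicity = 3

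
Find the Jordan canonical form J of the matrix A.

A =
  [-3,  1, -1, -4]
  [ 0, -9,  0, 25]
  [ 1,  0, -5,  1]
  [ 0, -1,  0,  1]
J_2(-4) ⊕ J_2(-4)

The characteristic polynomial is
  det(x·I − A) = x^4 + 16*x^3 + 96*x^2 + 256*x + 256 = (x + 4)^4

Eigenvalues and multiplicities (the geometric multiplicity of λ is n − rank(A − λI), which equals the number of Jordan blocks for λ):
  λ = -4: algebraic multiplicity = 4, geometric multiplicity = 2

Determining the block sizes for each eigenvalue:
  λ = -4: with am = 4 and gm = 2, the partition is not yet determined (e.g. several partitions of 4 into 2 parts exist). Let N = A − (-4)·I. Computing rank(N^1) = 2, rank(N^2) = 0; the number of blocks of size ≥ j is rank(N^{j−1}) − rank(N^j), giving [2, 2]. So we have 2 block(s) of size 2 → block sizes [2, 2]

Assembling the blocks gives a Jordan form
J =
  [-4,  1,  0,  0]
  [ 0, -4,  0,  0]
  [ 0,  0, -4,  1]
  [ 0,  0,  0, -4]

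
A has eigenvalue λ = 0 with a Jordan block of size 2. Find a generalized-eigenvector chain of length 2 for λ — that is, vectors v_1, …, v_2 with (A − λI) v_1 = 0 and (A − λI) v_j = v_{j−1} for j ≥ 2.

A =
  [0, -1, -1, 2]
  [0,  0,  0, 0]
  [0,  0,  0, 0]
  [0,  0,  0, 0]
A Jordan chain for λ = 0 of length 2:
v_1 = (-1, 0, 0, 0)ᵀ
v_2 = (0, 1, 0, 0)ᵀ

Let N = A − (0)·I. We want v_2 with N^2 v_2 = 0 but N^1 v_2 ≠ 0; then v_{j-1} := N · v_j for j = 2, …, 2.

Pick v_2 = (0, 1, 0, 0)ᵀ.
Then v_1 = N · v_2 = (-1, 0, 0, 0)ᵀ.

Sanity check: (A − (0)·I) v_1 = (0, 0, 0, 0)ᵀ = 0. ✓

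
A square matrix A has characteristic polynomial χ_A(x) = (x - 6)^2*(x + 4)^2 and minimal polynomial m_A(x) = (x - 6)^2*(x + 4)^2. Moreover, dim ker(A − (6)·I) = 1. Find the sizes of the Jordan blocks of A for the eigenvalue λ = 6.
Block sizes for λ = 6: [2]

Step 1 — from the characteristic polynomial, algebraic multiplicity of λ = 6 is 2. From dim ker(A − (6)·I) = 1, there are exactly 1 Jordan blocks for λ = 6.
Step 2 — from the minimal polynomial, the factor (x − 6)^2 tells us the largest block for λ = 6 has size 2.
Step 3 — with total size 2, 1 blocks, and largest block 2, the block sizes (in nonincreasing order) are [2].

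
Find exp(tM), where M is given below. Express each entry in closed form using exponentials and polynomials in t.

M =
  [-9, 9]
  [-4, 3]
e^{tM} =
  [-6*t*exp(-3*t) + exp(-3*t), 9*t*exp(-3*t)]
  [-4*t*exp(-3*t), 6*t*exp(-3*t) + exp(-3*t)]

Strategy: write M = P · J · P⁻¹ where J is a Jordan canonical form, so e^{tM} = P · e^{tJ} · P⁻¹, and e^{tJ} can be computed block-by-block.

M has Jordan form
J =
  [-3,  1]
  [ 0, -3]
(up to reordering of blocks).

Per-block formulas:
  For a 2×2 Jordan block J_2(-3): exp(t · J_2(-3)) = e^(-3t)·(I + t·N), where N is the 2×2 nilpotent shift.

After assembling e^{tJ} and conjugating by P, we get:

e^{tM} =
  [-6*t*exp(-3*t) + exp(-3*t), 9*t*exp(-3*t)]
  [-4*t*exp(-3*t), 6*t*exp(-3*t) + exp(-3*t)]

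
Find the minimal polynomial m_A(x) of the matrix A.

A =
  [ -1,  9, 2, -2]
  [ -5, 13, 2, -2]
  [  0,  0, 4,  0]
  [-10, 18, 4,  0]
x^2 - 8*x + 16

The characteristic polynomial is χ_A(x) = (x - 4)^4, so the eigenvalues are known. The minimal polynomial is
  m_A(x) = Π_λ (x − λ)^{k_λ}
where k_λ is the size of the *largest* Jordan block for λ (equivalently, the smallest k with (A − λI)^k v = 0 for every generalised eigenvector v of λ).

  λ = 4: largest Jordan block has size 2, contributing (x − 4)^2

So m_A(x) = (x - 4)^2 = x^2 - 8*x + 16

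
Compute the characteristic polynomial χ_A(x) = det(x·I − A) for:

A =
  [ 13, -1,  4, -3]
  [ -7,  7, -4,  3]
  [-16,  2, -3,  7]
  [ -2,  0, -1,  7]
x^4 - 24*x^3 + 216*x^2 - 864*x + 1296

Expanding det(x·I − A) (e.g. by cofactor expansion or by noting that A is similar to its Jordan form J, which has the same characteristic polynomial as A) gives
  χ_A(x) = x^4 - 24*x^3 + 216*x^2 - 864*x + 1296
which factors as (x - 6)^4. The eigenvalues (with algebraic multiplicities) are λ = 6 with multiplicity 4.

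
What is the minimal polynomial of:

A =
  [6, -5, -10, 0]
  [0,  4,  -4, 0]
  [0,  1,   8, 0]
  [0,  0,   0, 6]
x^2 - 12*x + 36

The characteristic polynomial is χ_A(x) = (x - 6)^4, so the eigenvalues are known. The minimal polynomial is
  m_A(x) = Π_λ (x − λ)^{k_λ}
where k_λ is the size of the *largest* Jordan block for λ (equivalently, the smallest k with (A − λI)^k v = 0 for every generalised eigenvector v of λ).

  λ = 6: largest Jordan block has size 2, contributing (x − 6)^2

So m_A(x) = (x - 6)^2 = x^2 - 12*x + 36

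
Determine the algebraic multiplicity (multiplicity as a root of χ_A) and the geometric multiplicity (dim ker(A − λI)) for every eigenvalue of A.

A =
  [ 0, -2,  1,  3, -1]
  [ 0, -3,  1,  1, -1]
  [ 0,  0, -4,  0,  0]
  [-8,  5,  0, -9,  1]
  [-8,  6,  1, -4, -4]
λ = -4: alg = 5, geom = 2

Step 1 — factor the characteristic polynomial to read off the algebraic multiplicities:
  χ_A(x) = (x + 4)^5

Step 2 — compute geometric multiplicities via the rank-nullity identity g(λ) = n − rank(A − λI):
  rank(A − (-4)·I) = 3, so dim ker(A − (-4)·I) = n − 3 = 2

Summary:
  λ = -4: algebraic multiplicity = 5, geometric multiplicity = 2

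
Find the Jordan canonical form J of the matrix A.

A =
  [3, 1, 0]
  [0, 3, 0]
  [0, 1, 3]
J_2(3) ⊕ J_1(3)

The characteristic polynomial is
  det(x·I − A) = x^3 - 9*x^2 + 27*x - 27 = (x - 3)^3

Eigenvalues and multiplicities (the geometric multiplicity of λ is n − rank(A − λI), which equals the number of Jordan blocks for λ):
  λ = 3: algebraic multiplicity = 3, geometric multiplicity = 2

Determining the block sizes for each eigenvalue:
  λ = 3: 2 blocks summing to 3 forces exactly one block of size 2 and the rest size 1 → block sizes [2, 1]

Assembling the blocks gives a Jordan form
J =
  [3, 1, 0]
  [0, 3, 0]
  [0, 0, 3]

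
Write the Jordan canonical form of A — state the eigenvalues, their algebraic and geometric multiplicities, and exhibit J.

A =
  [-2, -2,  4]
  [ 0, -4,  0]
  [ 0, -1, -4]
J_2(-4) ⊕ J_1(-2)

The characteristic polynomial is
  det(x·I − A) = x^3 + 10*x^2 + 32*x + 32 = (x + 2)*(x + 4)^2

Eigenvalues and multiplicities (the geometric multiplicity of λ is n − rank(A − λI), which equals the number of Jordan blocks for λ):
  λ = -4: algebraic multiplicity = 2, geometric multiplicity = 1
  λ = -2: algebraic multiplicity = 1, geometric multiplicity = 1

Determining the block sizes for each eigenvalue:
  λ = -4: one block (gm = 1), so the single block has size am = 2 → block sizes [2]
  λ = -2: one block (gm = 1), so the single block has size am = 1 → block sizes [1]

Assembling the blocks gives a Jordan form
J =
  [-4,  1,  0]
  [ 0, -4,  0]
  [ 0,  0, -2]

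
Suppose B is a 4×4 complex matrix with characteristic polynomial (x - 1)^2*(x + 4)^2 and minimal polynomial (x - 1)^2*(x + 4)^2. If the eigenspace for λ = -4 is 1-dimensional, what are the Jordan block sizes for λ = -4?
Block sizes for λ = -4: [2]

Step 1 — from the characteristic polynomial, algebraic multiplicity of λ = -4 is 2. From dim ker(B − (-4)·I) = 1, there are exactly 1 Jordan blocks for λ = -4.
Step 2 — from the minimal polynomial, the factor (x + 4)^2 tells us the largest block for λ = -4 has size 2.
Step 3 — with total size 2, 1 blocks, and largest block 2, the block sizes (in nonincreasing order) are [2].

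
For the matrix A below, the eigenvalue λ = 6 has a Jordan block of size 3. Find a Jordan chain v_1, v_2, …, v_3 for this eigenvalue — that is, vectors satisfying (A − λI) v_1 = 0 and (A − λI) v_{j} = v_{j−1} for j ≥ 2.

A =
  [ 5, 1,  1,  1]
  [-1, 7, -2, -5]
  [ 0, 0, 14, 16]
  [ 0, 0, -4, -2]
A Jordan chain for λ = 6 of length 3:
v_1 = (1, 1, 0, 0)ᵀ
v_2 = (1, -2, 8, -4)ᵀ
v_3 = (0, 0, 1, 0)ᵀ

Let N = A − (6)·I. We want v_3 with N^3 v_3 = 0 but N^2 v_3 ≠ 0; then v_{j-1} := N · v_j for j = 3, …, 2.

Pick v_3 = (0, 0, 1, 0)ᵀ.
Then v_2 = N · v_3 = (1, -2, 8, -4)ᵀ.
Then v_1 = N · v_2 = (1, 1, 0, 0)ᵀ.

Sanity check: (A − (6)·I) v_1 = (0, 0, 0, 0)ᵀ = 0. ✓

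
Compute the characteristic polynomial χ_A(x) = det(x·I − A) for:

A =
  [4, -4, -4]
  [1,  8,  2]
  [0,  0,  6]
x^3 - 18*x^2 + 108*x - 216

Expanding det(x·I − A) (e.g. by cofactor expansion or by noting that A is similar to its Jordan form J, which has the same characteristic polynomial as A) gives
  χ_A(x) = x^3 - 18*x^2 + 108*x - 216
which factors as (x - 6)^3. The eigenvalues (with algebraic multiplicities) are λ = 6 with multiplicity 3.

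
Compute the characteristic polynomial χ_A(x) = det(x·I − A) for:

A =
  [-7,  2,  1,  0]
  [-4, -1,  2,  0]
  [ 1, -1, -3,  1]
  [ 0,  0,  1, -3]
x^4 + 14*x^3 + 72*x^2 + 162*x + 135

Expanding det(x·I − A) (e.g. by cofactor expansion or by noting that A is similar to its Jordan form J, which has the same characteristic polynomial as A) gives
  χ_A(x) = x^4 + 14*x^3 + 72*x^2 + 162*x + 135
which factors as (x + 3)^3*(x + 5). The eigenvalues (with algebraic multiplicities) are λ = -5 with multiplicity 1, λ = -3 with multiplicity 3.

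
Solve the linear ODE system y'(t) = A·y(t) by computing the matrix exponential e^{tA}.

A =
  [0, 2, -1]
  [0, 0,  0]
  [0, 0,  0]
e^{tA} =
  [1, 2*t, -t]
  [0, 1, 0]
  [0, 0, 1]

Strategy: write A = P · J · P⁻¹ where J is a Jordan canonical form, so e^{tA} = P · e^{tJ} · P⁻¹, and e^{tJ} can be computed block-by-block.

A has Jordan form
J =
  [0, 1, 0]
  [0, 0, 0]
  [0, 0, 0]
(up to reordering of blocks).

Per-block formulas:
  For a 1×1 block at λ = 0: exp(t · [0]) = [e^(0t)].
  For a 2×2 Jordan block J_2(0): exp(t · J_2(0)) = e^(0t)·(I + t·N), where N is the 2×2 nilpotent shift.

After assembling e^{tJ} and conjugating by P, we get:

e^{tA} =
  [1, 2*t, -t]
  [0, 1, 0]
  [0, 0, 1]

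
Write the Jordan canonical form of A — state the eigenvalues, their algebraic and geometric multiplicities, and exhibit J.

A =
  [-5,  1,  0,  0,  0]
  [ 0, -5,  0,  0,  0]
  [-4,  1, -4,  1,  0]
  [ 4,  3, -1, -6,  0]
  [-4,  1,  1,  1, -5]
J_2(-5) ⊕ J_2(-5) ⊕ J_1(-5)

The characteristic polynomial is
  det(x·I − A) = x^5 + 25*x^4 + 250*x^3 + 1250*x^2 + 3125*x + 3125 = (x + 5)^5

Eigenvalues and multiplicities (the geometric multiplicity of λ is n − rank(A − λI), which equals the number of Jordan blocks for λ):
  λ = -5: algebraic multiplicity = 5, geometric multiplicity = 3

Determining the block sizes for each eigenvalue:
  λ = -5: with am = 5 and gm = 3, the partition is not yet determined (e.g. several partitions of 5 into 3 parts exist). Let N = A − (-5)·I. Computing rank(N^1) = 2, rank(N^2) = 0; the number of blocks of size ≥ j is rank(N^{j−1}) − rank(N^j), giving [3, 2]. So we have 2 block(s) of size 2, 1 block(s) of size 1 → block sizes [2, 2, 1]

Assembling the blocks gives a Jordan form
J =
  [-5,  1,  0,  0,  0]
  [ 0, -5,  0,  0,  0]
  [ 0,  0, -5,  1,  0]
  [ 0,  0,  0, -5,  0]
  [ 0,  0,  0,  0, -5]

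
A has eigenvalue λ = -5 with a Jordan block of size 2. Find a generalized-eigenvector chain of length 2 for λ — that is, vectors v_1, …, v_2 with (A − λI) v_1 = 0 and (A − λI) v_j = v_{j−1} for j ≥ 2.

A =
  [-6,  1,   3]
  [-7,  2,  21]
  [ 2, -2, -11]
A Jordan chain for λ = -5 of length 2:
v_1 = (-1, -7, 2)ᵀ
v_2 = (1, 0, 0)ᵀ

Let N = A − (-5)·I. We want v_2 with N^2 v_2 = 0 but N^1 v_2 ≠ 0; then v_{j-1} := N · v_j for j = 2, …, 2.

Pick v_2 = (1, 0, 0)ᵀ.
Then v_1 = N · v_2 = (-1, -7, 2)ᵀ.

Sanity check: (A − (-5)·I) v_1 = (0, 0, 0)ᵀ = 0. ✓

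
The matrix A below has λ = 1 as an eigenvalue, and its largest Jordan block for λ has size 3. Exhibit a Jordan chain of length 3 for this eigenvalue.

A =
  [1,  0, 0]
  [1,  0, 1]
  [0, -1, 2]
A Jordan chain for λ = 1 of length 3:
v_1 = (0, -1, -1)ᵀ
v_2 = (0, 1, 0)ᵀ
v_3 = (1, 0, 0)ᵀ

Let N = A − (1)·I. We want v_3 with N^3 v_3 = 0 but N^2 v_3 ≠ 0; then v_{j-1} := N · v_j for j = 3, …, 2.

Pick v_3 = (1, 0, 0)ᵀ.
Then v_2 = N · v_3 = (0, 1, 0)ᵀ.
Then v_1 = N · v_2 = (0, -1, -1)ᵀ.

Sanity check: (A − (1)·I) v_1 = (0, 0, 0)ᵀ = 0. ✓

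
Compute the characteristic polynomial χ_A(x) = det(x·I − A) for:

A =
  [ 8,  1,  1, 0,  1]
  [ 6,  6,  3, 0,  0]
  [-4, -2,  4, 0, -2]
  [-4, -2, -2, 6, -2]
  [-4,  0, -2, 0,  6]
x^5 - 30*x^4 + 360*x^3 - 2160*x^2 + 6480*x - 7776

Expanding det(x·I − A) (e.g. by cofactor expansion or by noting that A is similar to its Jordan form J, which has the same characteristic polynomial as A) gives
  χ_A(x) = x^5 - 30*x^4 + 360*x^3 - 2160*x^2 + 6480*x - 7776
which factors as (x - 6)^5. The eigenvalues (with algebraic multiplicities) are λ = 6 with multiplicity 5.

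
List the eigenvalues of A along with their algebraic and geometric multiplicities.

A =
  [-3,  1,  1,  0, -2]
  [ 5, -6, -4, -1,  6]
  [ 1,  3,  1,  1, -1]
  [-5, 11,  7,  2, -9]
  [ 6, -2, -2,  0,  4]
λ = -1: alg = 2, geom = 1; λ = 0: alg = 3, geom = 1

Step 1 — factor the characteristic polynomial to read off the algebraic multiplicities:
  χ_A(x) = x^3*(x + 1)^2

Step 2 — compute geometric multiplicities via the rank-nullity identity g(λ) = n − rank(A − λI):
  rank(A − (-1)·I) = 4, so dim ker(A − (-1)·I) = n − 4 = 1
  rank(A − (0)·I) = 4, so dim ker(A − (0)·I) = n − 4 = 1

Summary:
  λ = -1: algebraic multiplicity = 2, geometric multiplicity = 1
  λ = 0: algebraic multiplicity = 3, geometric multiplicity = 1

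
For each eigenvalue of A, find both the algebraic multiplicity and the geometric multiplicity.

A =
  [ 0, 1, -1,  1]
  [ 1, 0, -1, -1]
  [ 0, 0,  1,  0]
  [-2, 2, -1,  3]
λ = 1: alg = 4, geom = 2

Step 1 — factor the characteristic polynomial to read off the algebraic multiplicities:
  χ_A(x) = (x - 1)^4

Step 2 — compute geometric multiplicities via the rank-nullity identity g(λ) = n − rank(A − λI):
  rank(A − (1)·I) = 2, so dim ker(A − (1)·I) = n − 2 = 2

Summary:
  λ = 1: algebraic multiplicity = 4, geometric multiplicity = 2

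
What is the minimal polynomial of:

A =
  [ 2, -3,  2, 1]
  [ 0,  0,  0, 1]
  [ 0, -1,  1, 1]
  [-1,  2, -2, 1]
x^3 - 3*x^2 + 3*x - 1

The characteristic polynomial is χ_A(x) = (x - 1)^4, so the eigenvalues are known. The minimal polynomial is
  m_A(x) = Π_λ (x − λ)^{k_λ}
where k_λ is the size of the *largest* Jordan block for λ (equivalently, the smallest k with (A − λI)^k v = 0 for every generalised eigenvector v of λ).

  λ = 1: largest Jordan block has size 3, contributing (x − 1)^3

So m_A(x) = (x - 1)^3 = x^3 - 3*x^2 + 3*x - 1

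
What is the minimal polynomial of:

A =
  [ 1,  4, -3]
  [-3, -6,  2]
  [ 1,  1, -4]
x^3 + 9*x^2 + 27*x + 27

The characteristic polynomial is χ_A(x) = (x + 3)^3, so the eigenvalues are known. The minimal polynomial is
  m_A(x) = Π_λ (x − λ)^{k_λ}
where k_λ is the size of the *largest* Jordan block for λ (equivalently, the smallest k with (A − λI)^k v = 0 for every generalised eigenvector v of λ).

  λ = -3: largest Jordan block has size 3, contributing (x + 3)^3

So m_A(x) = (x + 3)^3 = x^3 + 9*x^2 + 27*x + 27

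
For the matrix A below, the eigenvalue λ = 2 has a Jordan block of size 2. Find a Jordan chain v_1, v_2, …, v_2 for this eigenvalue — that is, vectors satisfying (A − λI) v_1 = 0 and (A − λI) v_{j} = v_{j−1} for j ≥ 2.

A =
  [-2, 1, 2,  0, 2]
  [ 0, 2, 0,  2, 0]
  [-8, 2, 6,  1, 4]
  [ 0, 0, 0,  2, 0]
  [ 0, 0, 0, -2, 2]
A Jordan chain for λ = 2 of length 2:
v_1 = (-4, 0, -8, 0, 0)ᵀ
v_2 = (1, 0, 0, 0, 0)ᵀ

Let N = A − (2)·I. We want v_2 with N^2 v_2 = 0 but N^1 v_2 ≠ 0; then v_{j-1} := N · v_j for j = 2, …, 2.

Pick v_2 = (1, 0, 0, 0, 0)ᵀ.
Then v_1 = N · v_2 = (-4, 0, -8, 0, 0)ᵀ.

Sanity check: (A − (2)·I) v_1 = (0, 0, 0, 0, 0)ᵀ = 0. ✓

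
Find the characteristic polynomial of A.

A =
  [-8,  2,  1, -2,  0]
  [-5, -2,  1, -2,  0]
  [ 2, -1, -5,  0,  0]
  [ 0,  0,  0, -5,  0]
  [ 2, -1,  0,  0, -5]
x^5 + 25*x^4 + 250*x^3 + 1250*x^2 + 3125*x + 3125

Expanding det(x·I − A) (e.g. by cofactor expansion or by noting that A is similar to its Jordan form J, which has the same characteristic polynomial as A) gives
  χ_A(x) = x^5 + 25*x^4 + 250*x^3 + 1250*x^2 + 3125*x + 3125
which factors as (x + 5)^5. The eigenvalues (with algebraic multiplicities) are λ = -5 with multiplicity 5.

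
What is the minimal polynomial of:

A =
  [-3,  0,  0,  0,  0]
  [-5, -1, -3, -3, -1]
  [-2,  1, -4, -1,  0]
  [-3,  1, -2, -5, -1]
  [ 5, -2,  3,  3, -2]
x^2 + 6*x + 9

The characteristic polynomial is χ_A(x) = (x + 3)^5, so the eigenvalues are known. The minimal polynomial is
  m_A(x) = Π_λ (x − λ)^{k_λ}
where k_λ is the size of the *largest* Jordan block for λ (equivalently, the smallest k with (A − λI)^k v = 0 for every generalised eigenvector v of λ).

  λ = -3: largest Jordan block has size 2, contributing (x + 3)^2

So m_A(x) = (x + 3)^2 = x^2 + 6*x + 9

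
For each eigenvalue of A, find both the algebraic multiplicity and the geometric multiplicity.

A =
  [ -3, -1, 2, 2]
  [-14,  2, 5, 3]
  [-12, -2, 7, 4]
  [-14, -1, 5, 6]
λ = 3: alg = 4, geom = 2

Step 1 — factor the characteristic polynomial to read off the algebraic multiplicities:
  χ_A(x) = (x - 3)^4

Step 2 — compute geometric multiplicities via the rank-nullity identity g(λ) = n − rank(A − λI):
  rank(A − (3)·I) = 2, so dim ker(A − (3)·I) = n − 2 = 2

Summary:
  λ = 3: algebraic multiplicity = 4, geometric multiplicity = 2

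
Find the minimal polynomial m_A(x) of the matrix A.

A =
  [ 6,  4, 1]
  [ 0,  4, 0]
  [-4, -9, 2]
x^3 - 12*x^2 + 48*x - 64

The characteristic polynomial is χ_A(x) = (x - 4)^3, so the eigenvalues are known. The minimal polynomial is
  m_A(x) = Π_λ (x − λ)^{k_λ}
where k_λ is the size of the *largest* Jordan block for λ (equivalently, the smallest k with (A − λI)^k v = 0 for every generalised eigenvector v of λ).

  λ = 4: largest Jordan block has size 3, contributing (x − 4)^3

So m_A(x) = (x - 4)^3 = x^3 - 12*x^2 + 48*x - 64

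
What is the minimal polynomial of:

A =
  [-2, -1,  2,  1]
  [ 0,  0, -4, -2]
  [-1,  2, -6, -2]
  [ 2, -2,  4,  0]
x^3 + 6*x^2 + 12*x + 8

The characteristic polynomial is χ_A(x) = (x + 2)^4, so the eigenvalues are known. The minimal polynomial is
  m_A(x) = Π_λ (x − λ)^{k_λ}
where k_λ is the size of the *largest* Jordan block for λ (equivalently, the smallest k with (A − λI)^k v = 0 for every generalised eigenvector v of λ).

  λ = -2: largest Jordan block has size 3, contributing (x + 2)^3

So m_A(x) = (x + 2)^3 = x^3 + 6*x^2 + 12*x + 8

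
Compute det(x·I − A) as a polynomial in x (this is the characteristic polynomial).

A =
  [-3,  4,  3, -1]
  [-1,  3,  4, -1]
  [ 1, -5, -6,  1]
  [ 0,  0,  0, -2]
x^4 + 8*x^3 + 24*x^2 + 32*x + 16

Expanding det(x·I − A) (e.g. by cofactor expansion or by noting that A is similar to its Jordan form J, which has the same characteristic polynomial as A) gives
  χ_A(x) = x^4 + 8*x^3 + 24*x^2 + 32*x + 16
which factors as (x + 2)^4. The eigenvalues (with algebraic multiplicities) are λ = -2 with multiplicity 4.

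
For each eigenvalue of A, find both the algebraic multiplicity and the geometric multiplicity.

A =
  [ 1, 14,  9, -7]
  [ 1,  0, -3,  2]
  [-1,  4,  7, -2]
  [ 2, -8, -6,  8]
λ = 4: alg = 4, geom = 2

Step 1 — factor the characteristic polynomial to read off the algebraic multiplicities:
  χ_A(x) = (x - 4)^4

Step 2 — compute geometric multiplicities via the rank-nullity identity g(λ) = n − rank(A − λI):
  rank(A − (4)·I) = 2, so dim ker(A − (4)·I) = n − 2 = 2

Summary:
  λ = 4: algebraic multiplicity = 4, geometric multiplicity = 2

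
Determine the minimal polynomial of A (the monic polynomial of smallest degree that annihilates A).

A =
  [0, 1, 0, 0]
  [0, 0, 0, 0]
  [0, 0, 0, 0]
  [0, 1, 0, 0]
x^2

The characteristic polynomial is χ_A(x) = x^4, so the eigenvalues are known. The minimal polynomial is
  m_A(x) = Π_λ (x − λ)^{k_λ}
where k_λ is the size of the *largest* Jordan block for λ (equivalently, the smallest k with (A − λI)^k v = 0 for every generalised eigenvector v of λ).

  λ = 0: largest Jordan block has size 2, contributing (x − 0)^2

So m_A(x) = x^2 = x^2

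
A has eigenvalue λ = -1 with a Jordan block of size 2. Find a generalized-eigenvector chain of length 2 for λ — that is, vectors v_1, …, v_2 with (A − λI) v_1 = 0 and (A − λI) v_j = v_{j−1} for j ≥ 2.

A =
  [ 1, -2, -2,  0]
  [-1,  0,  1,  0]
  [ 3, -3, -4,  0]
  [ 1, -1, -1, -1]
A Jordan chain for λ = -1 of length 2:
v_1 = (2, -1, 3, 1)ᵀ
v_2 = (1, 0, 0, 0)ᵀ

Let N = A − (-1)·I. We want v_2 with N^2 v_2 = 0 but N^1 v_2 ≠ 0; then v_{j-1} := N · v_j for j = 2, …, 2.

Pick v_2 = (1, 0, 0, 0)ᵀ.
Then v_1 = N · v_2 = (2, -1, 3, 1)ᵀ.

Sanity check: (A − (-1)·I) v_1 = (0, 0, 0, 0)ᵀ = 0. ✓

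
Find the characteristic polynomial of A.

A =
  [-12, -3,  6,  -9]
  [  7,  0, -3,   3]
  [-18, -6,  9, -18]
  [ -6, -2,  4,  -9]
x^4 + 12*x^3 + 54*x^2 + 108*x + 81

Expanding det(x·I − A) (e.g. by cofactor expansion or by noting that A is similar to its Jordan form J, which has the same characteristic polynomial as A) gives
  χ_A(x) = x^4 + 12*x^3 + 54*x^2 + 108*x + 81
which factors as (x + 3)^4. The eigenvalues (with algebraic multiplicities) are λ = -3 with multiplicity 4.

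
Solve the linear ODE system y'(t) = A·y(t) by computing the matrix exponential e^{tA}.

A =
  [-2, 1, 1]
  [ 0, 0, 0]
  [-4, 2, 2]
e^{tA} =
  [1 - 2*t, t, t]
  [0, 1, 0]
  [-4*t, 2*t, 2*t + 1]

Strategy: write A = P · J · P⁻¹ where J is a Jordan canonical form, so e^{tA} = P · e^{tJ} · P⁻¹, and e^{tJ} can be computed block-by-block.

A has Jordan form
J =
  [0, 1, 0]
  [0, 0, 0]
  [0, 0, 0]
(up to reordering of blocks).

Per-block formulas:
  For a 1×1 block at λ = 0: exp(t · [0]) = [e^(0t)].
  For a 2×2 Jordan block J_2(0): exp(t · J_2(0)) = e^(0t)·(I + t·N), where N is the 2×2 nilpotent shift.

After assembling e^{tJ} and conjugating by P, we get:

e^{tA} =
  [1 - 2*t, t, t]
  [0, 1, 0]
  [-4*t, 2*t, 2*t + 1]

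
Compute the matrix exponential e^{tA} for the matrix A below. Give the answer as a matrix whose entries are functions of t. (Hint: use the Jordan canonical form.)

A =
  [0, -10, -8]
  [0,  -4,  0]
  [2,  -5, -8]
e^{tA} =
  [4*t*exp(-4*t) + exp(-4*t), -10*t*exp(-4*t), -8*t*exp(-4*t)]
  [0, exp(-4*t), 0]
  [2*t*exp(-4*t), -5*t*exp(-4*t), -4*t*exp(-4*t) + exp(-4*t)]

Strategy: write A = P · J · P⁻¹ where J is a Jordan canonical form, so e^{tA} = P · e^{tJ} · P⁻¹, and e^{tJ} can be computed block-by-block.

A has Jordan form
J =
  [-4,  1,  0]
  [ 0, -4,  0]
  [ 0,  0, -4]
(up to reordering of blocks).

Per-block formulas:
  For a 2×2 Jordan block J_2(-4): exp(t · J_2(-4)) = e^(-4t)·(I + t·N), where N is the 2×2 nilpotent shift.
  For a 1×1 block at λ = -4: exp(t · [-4]) = [e^(-4t)].

After assembling e^{tJ} and conjugating by P, we get:

e^{tA} =
  [4*t*exp(-4*t) + exp(-4*t), -10*t*exp(-4*t), -8*t*exp(-4*t)]
  [0, exp(-4*t), 0]
  [2*t*exp(-4*t), -5*t*exp(-4*t), -4*t*exp(-4*t) + exp(-4*t)]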